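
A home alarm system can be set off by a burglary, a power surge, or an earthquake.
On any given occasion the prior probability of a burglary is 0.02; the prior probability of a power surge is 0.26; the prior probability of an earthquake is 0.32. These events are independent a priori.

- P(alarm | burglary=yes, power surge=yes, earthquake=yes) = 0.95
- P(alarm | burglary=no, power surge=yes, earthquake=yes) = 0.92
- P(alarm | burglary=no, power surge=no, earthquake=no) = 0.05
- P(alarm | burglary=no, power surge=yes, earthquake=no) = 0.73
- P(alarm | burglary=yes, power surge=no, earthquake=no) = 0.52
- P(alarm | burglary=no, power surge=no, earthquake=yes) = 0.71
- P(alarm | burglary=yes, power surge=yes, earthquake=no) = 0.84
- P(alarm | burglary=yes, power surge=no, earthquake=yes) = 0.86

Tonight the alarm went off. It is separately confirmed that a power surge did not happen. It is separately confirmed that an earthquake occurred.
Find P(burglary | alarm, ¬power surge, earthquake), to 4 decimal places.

P(alarm | ¬power surge, earthquake) = 0.71*0.98 + 0.86*0.02 = 0.695800 + 0.017200 = 0.713000
The burglary-present share is 0.86*0.02 = 0.017200.
P(burglary | alarm, ¬power surge, earthquake) = 0.017200 / 0.713000 ≈ 0.0241

P(burglary | alarm, ¬power surge, earthquake) ≈ 0.0241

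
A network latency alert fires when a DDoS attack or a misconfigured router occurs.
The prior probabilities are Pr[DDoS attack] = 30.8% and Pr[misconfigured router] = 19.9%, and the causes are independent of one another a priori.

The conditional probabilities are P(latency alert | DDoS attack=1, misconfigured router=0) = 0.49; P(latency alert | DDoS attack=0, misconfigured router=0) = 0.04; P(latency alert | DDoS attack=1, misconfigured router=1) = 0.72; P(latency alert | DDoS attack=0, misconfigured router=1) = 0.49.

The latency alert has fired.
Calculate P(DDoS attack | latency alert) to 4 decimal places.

Sum P(latency alert|·) weighted by the priors over the 4 (DDoS attack, misconfigured router) configurations:
  P(latency alert) = 0.04·0.692·0.801 + 0.49·0.692·0.199 + 0.49·0.308·0.801 + 0.72·0.308·0.199
        = 0.022172 + 0.067477 + 0.120887 + 0.044130 = 0.254666
Keeping only the DDoS attack-present terms gives 0.165017, so
  P(DDoS attack | latency alert) = 0.165017 / 0.254666 ≈ 0.6480

P(DDoS attack | latency alert) ≈ 0.6480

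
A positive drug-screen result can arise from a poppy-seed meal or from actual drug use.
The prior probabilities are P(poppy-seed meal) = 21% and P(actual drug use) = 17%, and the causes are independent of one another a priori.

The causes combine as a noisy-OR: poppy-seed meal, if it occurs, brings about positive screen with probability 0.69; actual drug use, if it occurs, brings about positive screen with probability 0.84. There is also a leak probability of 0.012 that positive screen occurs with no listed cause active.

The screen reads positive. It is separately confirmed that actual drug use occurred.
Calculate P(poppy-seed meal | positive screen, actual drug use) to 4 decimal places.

Under noisy-OR, P(positive screen | causes) = 1 − (1−0.012)·∏(1−qᵢ) over the active causes.
Weight on poppy-seed meal=true, given the evidence: 0.950995×0.21 = 0.199709
The normalizing constant is 0.84192×0.79 + 0.950995×0.21 = 0.864826
P(poppy-seed meal | positive screen, actual drug use) = 0.199709/0.864826 ≈ 0.2309

P(poppy-seed meal | positive screen, actual drug use) ≈ 0.2309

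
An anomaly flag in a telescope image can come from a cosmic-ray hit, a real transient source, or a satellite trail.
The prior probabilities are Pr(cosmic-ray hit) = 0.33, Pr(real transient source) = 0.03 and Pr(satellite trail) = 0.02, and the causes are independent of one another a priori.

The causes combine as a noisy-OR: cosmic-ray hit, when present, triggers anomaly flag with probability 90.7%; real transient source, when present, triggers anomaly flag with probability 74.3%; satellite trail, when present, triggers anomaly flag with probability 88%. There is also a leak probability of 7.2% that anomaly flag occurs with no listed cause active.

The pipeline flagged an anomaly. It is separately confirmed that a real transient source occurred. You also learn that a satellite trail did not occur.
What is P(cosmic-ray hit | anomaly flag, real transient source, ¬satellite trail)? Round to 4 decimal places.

P(cosmic-ray hit | anomaly flag, real transient source, ¬satellite trail) ≈ 0.3874

Under noisy-OR, P(anomaly flag | causes) = 1 − (1−0.072)·∏(1−qᵢ) over the active causes.
Numerator (weight on configurations with cosmic-ray hit): 0.97782×0.33 = 0.322681
The normalizing constant is 0.761504×0.67 + 0.97782×0.33 = 0.832889
Posterior = 0.322681 / 0.832889 ≈ 0.3874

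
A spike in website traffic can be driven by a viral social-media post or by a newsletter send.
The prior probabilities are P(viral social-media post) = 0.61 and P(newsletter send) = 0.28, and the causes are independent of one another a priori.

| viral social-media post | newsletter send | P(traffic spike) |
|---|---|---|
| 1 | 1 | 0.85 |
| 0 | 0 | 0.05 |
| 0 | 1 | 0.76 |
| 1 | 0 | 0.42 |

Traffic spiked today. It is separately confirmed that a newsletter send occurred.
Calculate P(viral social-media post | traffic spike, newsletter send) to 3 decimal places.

P(viral social-media post | traffic spike, newsletter send) ≈ 0.636

P(traffic spike | newsletter send) = 0.76·0.39 + 0.85·0.61 = 0.296400 + 0.518500 = 0.814900
Of this, 0.518500 comes from 0.85·0.61 (the viral social-media post=true cases).
So P(viral social-media post | traffic spike, newsletter send) = 0.518500/0.814900 ≈ 0.636.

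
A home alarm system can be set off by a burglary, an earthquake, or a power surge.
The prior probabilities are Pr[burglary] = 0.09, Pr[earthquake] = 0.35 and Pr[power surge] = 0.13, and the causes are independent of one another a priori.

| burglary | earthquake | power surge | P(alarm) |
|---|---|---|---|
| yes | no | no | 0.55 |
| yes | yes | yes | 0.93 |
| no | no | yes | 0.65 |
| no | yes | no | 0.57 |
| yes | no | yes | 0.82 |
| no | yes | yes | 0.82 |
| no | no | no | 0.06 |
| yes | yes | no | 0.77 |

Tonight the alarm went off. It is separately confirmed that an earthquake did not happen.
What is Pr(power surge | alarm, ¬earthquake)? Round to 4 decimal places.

Pr(power surge | alarm, ¬earthquake) ≈ 0.4885

Weight on power surge=true, given the evidence: 0.076895 + 0.009594 = 0.086489
Normalizer over all consistent configurations: 0.06·0.91·0.87 + 0.65·0.91·0.13 + 0.55·0.09·0.87 + 0.82·0.09·0.13 = 0.177056
Posterior = 0.086489 / 0.177056 ≈ 0.4885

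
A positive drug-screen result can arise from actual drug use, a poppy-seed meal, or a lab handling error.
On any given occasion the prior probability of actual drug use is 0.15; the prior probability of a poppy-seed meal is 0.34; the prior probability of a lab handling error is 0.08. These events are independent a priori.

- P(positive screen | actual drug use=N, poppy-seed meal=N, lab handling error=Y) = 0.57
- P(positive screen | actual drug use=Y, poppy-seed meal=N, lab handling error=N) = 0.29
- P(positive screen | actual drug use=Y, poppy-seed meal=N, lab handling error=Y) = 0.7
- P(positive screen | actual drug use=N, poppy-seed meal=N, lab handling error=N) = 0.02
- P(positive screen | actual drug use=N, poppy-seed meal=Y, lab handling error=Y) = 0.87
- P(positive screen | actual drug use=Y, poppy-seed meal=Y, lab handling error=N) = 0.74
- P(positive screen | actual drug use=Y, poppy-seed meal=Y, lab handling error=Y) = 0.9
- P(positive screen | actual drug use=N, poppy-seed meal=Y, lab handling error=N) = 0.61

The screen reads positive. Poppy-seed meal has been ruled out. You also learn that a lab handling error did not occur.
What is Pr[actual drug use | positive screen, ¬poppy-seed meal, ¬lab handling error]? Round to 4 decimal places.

Pr[actual drug use | positive screen, ¬poppy-seed meal, ¬lab handling error] ≈ 0.7190

Enumerate both values of actual drug use and weight by the priors:
  P(positive screen | ¬poppy-seed meal, ¬lab handling error) = 0.02·0.85 + 0.29·0.15
        = 0.017000 + 0.043500 = 0.060500
Configurations with actual drug use contribute 0.043500, so
  P(actual drug use | positive screen, ¬poppy-seed meal, ¬lab handling error) = 0.043500 / 0.060500 ≈ 0.7190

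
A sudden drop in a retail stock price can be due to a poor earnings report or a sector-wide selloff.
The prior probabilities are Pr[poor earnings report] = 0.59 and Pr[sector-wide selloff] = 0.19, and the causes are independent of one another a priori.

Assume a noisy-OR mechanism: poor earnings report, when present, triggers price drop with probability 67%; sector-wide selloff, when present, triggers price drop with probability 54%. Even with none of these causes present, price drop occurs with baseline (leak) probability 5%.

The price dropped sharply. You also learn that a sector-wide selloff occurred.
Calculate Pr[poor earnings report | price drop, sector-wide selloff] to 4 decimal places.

Pr[poor earnings report | price drop, sector-wide selloff] ≈ 0.6863

Under noisy-OR, P(price drop | causes) = 1 − (1−0.05)·∏(1−qᵢ) over the active causes.
Enumerate both values of poor earnings report and weight by the priors:
  P(price drop | sector-wide selloff) = 0.563×0.41 + 0.85579×0.59
        = 0.230830 + 0.504916 = 0.735746
Keeping only the poor earnings report-present terms gives 0.504916, so
  P(poor earnings report | price drop, sector-wide selloff) = 0.504916 / 0.735746 ≈ 0.6863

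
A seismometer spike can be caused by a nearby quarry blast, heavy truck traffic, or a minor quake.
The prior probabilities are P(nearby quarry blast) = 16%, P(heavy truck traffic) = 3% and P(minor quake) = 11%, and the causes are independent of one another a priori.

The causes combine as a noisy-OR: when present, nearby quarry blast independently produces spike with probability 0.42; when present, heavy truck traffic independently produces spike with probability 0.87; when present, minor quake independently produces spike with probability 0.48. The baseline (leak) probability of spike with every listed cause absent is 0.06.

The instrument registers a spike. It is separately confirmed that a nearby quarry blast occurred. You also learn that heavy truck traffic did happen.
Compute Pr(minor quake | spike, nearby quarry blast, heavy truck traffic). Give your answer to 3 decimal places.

Pr(minor quake | spike, nearby quarry blast, heavy truck traffic) ≈ 0.114

Under noisy-OR, P(spike | causes) = 1 − (1−0.06)·∏(1−qᵢ) over the active causes.
P(spike | nearby quarry blast, heavy truck traffic) = 0.929124×0.89 + 0.963144×0.11 = 0.826920 + 0.105946 = 0.932866
Of this, 0.105946 comes from 0.963144×0.11 (the minor quake=true cases).
So P(minor quake | spike, nearby quarry blast, heavy truck traffic) = 0.105946/0.932866 ≈ 0.114.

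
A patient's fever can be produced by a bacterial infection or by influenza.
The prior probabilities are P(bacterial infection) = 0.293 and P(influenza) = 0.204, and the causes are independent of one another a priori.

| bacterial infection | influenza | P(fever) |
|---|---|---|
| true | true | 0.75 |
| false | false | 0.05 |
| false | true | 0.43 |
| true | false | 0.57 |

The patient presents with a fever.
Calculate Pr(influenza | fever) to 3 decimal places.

Pr(influenza | fever) ≈ 0.399

P(fever) = 0.05×0.707×0.796 + 0.43×0.707×0.204 + 0.57×0.293×0.796 + 0.75×0.293×0.204 = 0.028139 + 0.062018 + 0.132940 + 0.044829 = 0.267926
Restricting to configurations with influenza present: 0.062018 + 0.044829 = 0.106847.
So P(influenza | fever) = 0.106847/0.267926 ≈ 0.399.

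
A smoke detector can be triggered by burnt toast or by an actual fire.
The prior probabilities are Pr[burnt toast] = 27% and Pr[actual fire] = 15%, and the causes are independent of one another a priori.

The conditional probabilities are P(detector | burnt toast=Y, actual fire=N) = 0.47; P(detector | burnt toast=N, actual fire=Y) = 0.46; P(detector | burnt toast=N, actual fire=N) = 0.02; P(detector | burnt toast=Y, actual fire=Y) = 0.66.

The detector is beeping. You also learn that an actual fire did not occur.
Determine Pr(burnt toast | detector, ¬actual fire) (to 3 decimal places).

Pr(burnt toast | detector, ¬actual fire) ≈ 0.897

Numerator (weight on configurations with burnt toast): 0.47×0.27 = 0.126900
Denominator P(detector | ¬actual fire): 0.02×0.73 + 0.47×0.27 = 0.141500
P(burnt toast | detector, ¬actual fire) = 0.126900/0.141500 ≈ 0.897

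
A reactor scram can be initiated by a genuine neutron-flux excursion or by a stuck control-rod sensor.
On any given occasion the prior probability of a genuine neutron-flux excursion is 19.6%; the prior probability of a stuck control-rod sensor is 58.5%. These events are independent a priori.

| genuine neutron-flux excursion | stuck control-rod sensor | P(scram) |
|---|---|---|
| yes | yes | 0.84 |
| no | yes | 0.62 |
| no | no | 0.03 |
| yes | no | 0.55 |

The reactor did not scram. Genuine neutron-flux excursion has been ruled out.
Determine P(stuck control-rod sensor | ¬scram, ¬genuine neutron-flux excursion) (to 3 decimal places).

P(stuck control-rod sensor | ¬scram, ¬genuine neutron-flux excursion) ≈ 0.356

P(¬scram | ¬genuine neutron-flux excursion) = 0.97·0.415 + 0.38·0.585 = 0.402550 + 0.222300 = 0.624850
Of this, 0.222300 comes from 0.38·0.585 (the stuck control-rod sensor=true cases).
Hence the posterior is 0.222300/0.624850 ≈ 0.356.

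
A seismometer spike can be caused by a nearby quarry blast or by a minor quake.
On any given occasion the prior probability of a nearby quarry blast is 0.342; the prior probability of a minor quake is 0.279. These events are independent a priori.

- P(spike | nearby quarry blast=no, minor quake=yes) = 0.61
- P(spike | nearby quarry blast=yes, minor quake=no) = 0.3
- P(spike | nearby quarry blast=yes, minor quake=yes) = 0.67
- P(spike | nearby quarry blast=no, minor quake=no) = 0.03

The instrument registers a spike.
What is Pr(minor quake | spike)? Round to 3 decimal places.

Sum P(spike|·) weighted by the priors over the 4 (nearby quarry blast, minor quake) configurations:
  P(spike) = 0.03×0.658×0.721 + 0.61×0.658×0.279 + 0.3×0.342×0.721 + 0.67×0.342×0.279
        = 0.014233 + 0.111985 + 0.073975 + 0.063930 = 0.264123
Keeping only the minor quake-present terms gives 0.175915, so
  P(minor quake | spike) = 0.175915 / 0.264123 ≈ 0.666

Pr(minor quake | spike) ≈ 0.666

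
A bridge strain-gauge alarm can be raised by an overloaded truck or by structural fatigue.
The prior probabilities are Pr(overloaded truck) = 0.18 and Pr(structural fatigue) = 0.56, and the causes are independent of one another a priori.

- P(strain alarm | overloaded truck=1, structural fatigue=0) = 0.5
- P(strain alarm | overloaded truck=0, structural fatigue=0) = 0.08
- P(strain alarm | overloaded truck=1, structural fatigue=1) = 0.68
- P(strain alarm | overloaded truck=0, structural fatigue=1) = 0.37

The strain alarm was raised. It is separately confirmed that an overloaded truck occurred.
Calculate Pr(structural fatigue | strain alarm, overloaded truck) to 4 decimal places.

Enumerate both values of structural fatigue and weight by the priors:
  P(strain alarm | overloaded truck) = 0.5*0.44 + 0.68*0.56
        = 0.220000 + 0.380800 = 0.600800
Keeping only the structural fatigue-present terms gives 0.380800, so
  P(structural fatigue | strain alarm, overloaded truck) = 0.380800 / 0.600800 ≈ 0.6338

Pr(structural fatigue | strain alarm, overloaded truck) ≈ 0.6338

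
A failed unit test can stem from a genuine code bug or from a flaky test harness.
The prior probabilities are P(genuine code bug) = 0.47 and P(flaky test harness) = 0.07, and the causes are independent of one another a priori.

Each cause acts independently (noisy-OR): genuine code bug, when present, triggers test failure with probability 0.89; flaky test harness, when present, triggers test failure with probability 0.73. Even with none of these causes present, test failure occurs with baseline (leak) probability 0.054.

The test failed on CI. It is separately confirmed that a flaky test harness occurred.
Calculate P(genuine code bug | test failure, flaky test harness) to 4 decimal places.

P(genuine code bug | test failure, flaky test harness) ≈ 0.5365

Under noisy-OR, P(test failure | causes) = 1 − (1−0.054)·∏(1−qᵢ) over the active causes.
Numerator (weight on configurations with genuine code bug): 0.971904*0.47 = 0.456795
The normalizing constant is 0.74458*0.53 + 0.971904*0.47 = 0.851422
P(genuine code bug | test failure, flaky test harness) = 0.456795/0.851422 ≈ 0.5365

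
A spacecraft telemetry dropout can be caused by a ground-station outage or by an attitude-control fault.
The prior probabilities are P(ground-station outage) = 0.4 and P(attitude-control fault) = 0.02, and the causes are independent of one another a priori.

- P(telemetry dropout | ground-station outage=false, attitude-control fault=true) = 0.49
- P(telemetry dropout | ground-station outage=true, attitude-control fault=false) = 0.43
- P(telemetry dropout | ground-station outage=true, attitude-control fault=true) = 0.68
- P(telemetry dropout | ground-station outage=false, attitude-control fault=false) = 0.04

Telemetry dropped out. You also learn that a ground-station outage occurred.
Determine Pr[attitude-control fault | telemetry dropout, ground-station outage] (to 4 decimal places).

Pr[attitude-control fault | telemetry dropout, ground-station outage] ≈ 0.0313

Numerator (weight on configurations with attitude-control fault): 0.68*0.02 = 0.013600
Denominator P(telemetry dropout | ground-station outage): 0.43*0.98 + 0.68*0.02 = 0.435000
P(attitude-control fault | telemetry dropout, ground-station outage) = 0.013600/0.435000 ≈ 0.0313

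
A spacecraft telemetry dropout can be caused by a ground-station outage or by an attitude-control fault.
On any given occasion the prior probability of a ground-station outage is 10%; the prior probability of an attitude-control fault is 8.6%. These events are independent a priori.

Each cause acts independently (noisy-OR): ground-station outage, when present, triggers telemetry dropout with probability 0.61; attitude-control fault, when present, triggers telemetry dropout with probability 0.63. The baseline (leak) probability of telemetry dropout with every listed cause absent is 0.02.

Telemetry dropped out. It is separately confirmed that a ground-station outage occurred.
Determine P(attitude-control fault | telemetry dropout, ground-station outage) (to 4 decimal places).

Under noisy-OR, P(telemetry dropout | causes) = 1 − (1−0.02)·∏(1−qᵢ) over the active causes.
Numerator (weight on configurations with attitude-control fault): 0.858586×0.086 = 0.073838
The normalizing constant is 0.6178×0.914 + 0.858586×0.086 = 0.638507
P(attitude-control fault | telemetry dropout, ground-station outage) = 0.073838/0.638507 ≈ 0.1156

P(attitude-control fault | telemetry dropout, ground-station outage) ≈ 0.1156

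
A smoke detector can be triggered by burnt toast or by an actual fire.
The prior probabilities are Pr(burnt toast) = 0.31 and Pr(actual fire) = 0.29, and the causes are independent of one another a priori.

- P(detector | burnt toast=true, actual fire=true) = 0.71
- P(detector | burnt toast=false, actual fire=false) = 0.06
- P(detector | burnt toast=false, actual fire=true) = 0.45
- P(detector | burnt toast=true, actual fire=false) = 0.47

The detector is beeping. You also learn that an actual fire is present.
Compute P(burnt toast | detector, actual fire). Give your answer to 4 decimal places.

P(burnt toast | detector, actual fire) ≈ 0.4148

By total probability over both values of burnt toast:
  P(detector | actual fire) = 0.45·0.69 + 0.71·0.31
        = 0.310500 + 0.220100 = 0.530600
Configurations with burnt toast contribute 0.220100, so
  P(burnt toast | detector, actual fire) = 0.220100 / 0.530600 ≈ 0.4148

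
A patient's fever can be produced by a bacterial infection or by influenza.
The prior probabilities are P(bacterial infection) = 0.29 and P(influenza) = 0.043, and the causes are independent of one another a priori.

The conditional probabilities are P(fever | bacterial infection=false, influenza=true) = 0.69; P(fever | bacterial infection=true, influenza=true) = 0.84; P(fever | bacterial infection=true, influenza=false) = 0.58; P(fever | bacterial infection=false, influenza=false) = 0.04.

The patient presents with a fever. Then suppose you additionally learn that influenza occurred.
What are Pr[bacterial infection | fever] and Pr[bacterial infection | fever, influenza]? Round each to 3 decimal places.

Pr[bacterial infection | fever] ≈ 0.780; Pr[bacterial infection | fever, influenza] ≈ 0.332

For the numerator, keep only bacterial infection=true terms: 0.160967 + 0.010475 = 0.171442
The normalizing constant is 0.04×0.71×0.957 + 0.69×0.71×0.043 + 0.58×0.29×0.957 + 0.84×0.29×0.043 = 0.219687
P(bacterial infection | fever) = 0.171442/0.219687 ≈ 0.780

Now condition on the additional information:
By total probability over both values of bacterial infection:
  P(fever | influenza) = 0.69·0.71 + 0.84·0.29
        = 0.489900 + 0.243600 = 0.733500
Configurations with bacterial infection contribute 0.243600, so
  P(bacterial infection | fever, influenza) = 0.243600 / 0.733500 ≈ 0.332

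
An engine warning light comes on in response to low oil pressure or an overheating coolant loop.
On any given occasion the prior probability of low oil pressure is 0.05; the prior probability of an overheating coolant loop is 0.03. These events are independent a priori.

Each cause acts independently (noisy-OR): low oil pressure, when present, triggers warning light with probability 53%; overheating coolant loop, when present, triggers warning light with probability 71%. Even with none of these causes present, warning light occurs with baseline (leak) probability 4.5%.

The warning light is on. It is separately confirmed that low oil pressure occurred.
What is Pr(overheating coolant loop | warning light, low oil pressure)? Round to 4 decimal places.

Pr(overheating coolant loop | warning light, low oil pressure) ≈ 0.0465

Under noisy-OR, P(warning light | causes) = 1 − (1−0.045)·∏(1−qᵢ) over the active causes.
Weight on overheating coolant loop=true, given the evidence: 0.869833×0.03 = 0.026095
The normalizing constant is 0.55115×0.97 + 0.869833×0.03 = 0.560711
P(overheating coolant loop | warning light, low oil pressure) = 0.026095/0.560711 ≈ 0.0465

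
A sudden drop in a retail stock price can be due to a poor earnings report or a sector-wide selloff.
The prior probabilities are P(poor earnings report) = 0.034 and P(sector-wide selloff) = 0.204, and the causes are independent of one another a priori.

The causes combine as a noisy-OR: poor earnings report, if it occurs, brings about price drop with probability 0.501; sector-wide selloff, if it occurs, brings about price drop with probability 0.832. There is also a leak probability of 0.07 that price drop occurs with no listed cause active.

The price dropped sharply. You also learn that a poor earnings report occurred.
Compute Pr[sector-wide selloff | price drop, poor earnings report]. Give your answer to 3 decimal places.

Pr[sector-wide selloff | price drop, poor earnings report] ≈ 0.306

Under noisy-OR, P(price drop | causes) = 1 − (1−0.07)·∏(1−qᵢ) over the active causes.
Weight on sector-wide selloff=true, given the evidence: 0.922036×0.204 = 0.188095
The normalizing constant is 0.53593×0.796 + 0.922036×0.204 = 0.614695
P(sector-wide selloff | price drop, poor earnings report) = 0.188095/0.614695 ≈ 0.306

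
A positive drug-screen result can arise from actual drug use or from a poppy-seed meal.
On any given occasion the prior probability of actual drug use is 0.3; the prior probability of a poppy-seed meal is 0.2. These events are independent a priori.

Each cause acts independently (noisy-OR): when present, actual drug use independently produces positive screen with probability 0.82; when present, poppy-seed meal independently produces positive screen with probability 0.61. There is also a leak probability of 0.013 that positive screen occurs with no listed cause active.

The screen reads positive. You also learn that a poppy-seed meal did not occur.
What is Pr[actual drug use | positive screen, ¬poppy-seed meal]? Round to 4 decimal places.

Pr[actual drug use | positive screen, ¬poppy-seed meal] ≈ 0.9644

Under noisy-OR, P(positive screen | causes) = 1 − (1−0.013)·∏(1−qᵢ) over the active causes.
P(positive screen | ¬poppy-seed meal) = 0.013×0.7 + 0.82234×0.3 = 0.009100 + 0.246702 = 0.255802
The actual drug use-present share is 0.82234×0.3 = 0.246702.
Hence the posterior is 0.246702/0.255802 ≈ 0.9644.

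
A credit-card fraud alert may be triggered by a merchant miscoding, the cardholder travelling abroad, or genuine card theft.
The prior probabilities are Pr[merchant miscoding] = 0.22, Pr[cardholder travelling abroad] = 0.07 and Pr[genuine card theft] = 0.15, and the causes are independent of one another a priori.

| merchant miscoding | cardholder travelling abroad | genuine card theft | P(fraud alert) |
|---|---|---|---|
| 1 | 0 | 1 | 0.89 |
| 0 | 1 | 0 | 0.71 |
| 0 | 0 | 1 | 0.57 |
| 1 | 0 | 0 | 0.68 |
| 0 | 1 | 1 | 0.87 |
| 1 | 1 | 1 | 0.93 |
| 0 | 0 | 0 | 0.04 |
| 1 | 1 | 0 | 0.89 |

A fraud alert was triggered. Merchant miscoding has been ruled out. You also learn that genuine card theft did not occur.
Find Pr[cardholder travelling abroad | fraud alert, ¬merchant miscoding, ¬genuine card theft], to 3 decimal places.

Pr[cardholder travelling abroad | fraud alert, ¬merchant miscoding, ¬genuine card theft] ≈ 0.572

By total probability over both values of cardholder travelling abroad:
  P(fraud alert | ¬merchant miscoding, ¬genuine card theft) = 0.04×0.93 + 0.71×0.07
        = 0.037200 + 0.049700 = 0.086900
Keeping only the cardholder travelling abroad-present terms gives 0.049700, so
  P(cardholder travelling abroad | fraud alert, ¬merchant miscoding, ¬genuine card theft) = 0.049700 / 0.086900 ≈ 0.572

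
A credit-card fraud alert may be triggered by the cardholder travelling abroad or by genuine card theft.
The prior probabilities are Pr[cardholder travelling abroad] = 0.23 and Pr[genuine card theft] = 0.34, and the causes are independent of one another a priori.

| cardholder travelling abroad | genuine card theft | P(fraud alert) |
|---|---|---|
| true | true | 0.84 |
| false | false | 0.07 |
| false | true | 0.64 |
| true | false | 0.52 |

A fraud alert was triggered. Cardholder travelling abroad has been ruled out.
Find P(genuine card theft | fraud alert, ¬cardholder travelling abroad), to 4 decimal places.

P(genuine card theft | fraud alert, ¬cardholder travelling abroad) ≈ 0.8249

P(fraud alert | ¬cardholder travelling abroad) = 0.07×0.66 + 0.64×0.34 = 0.046200 + 0.217600 = 0.263800
Of this, 0.217600 comes from 0.64×0.34 (the genuine card theft=true cases).
Hence the posterior is 0.217600/0.263800 ≈ 0.8249.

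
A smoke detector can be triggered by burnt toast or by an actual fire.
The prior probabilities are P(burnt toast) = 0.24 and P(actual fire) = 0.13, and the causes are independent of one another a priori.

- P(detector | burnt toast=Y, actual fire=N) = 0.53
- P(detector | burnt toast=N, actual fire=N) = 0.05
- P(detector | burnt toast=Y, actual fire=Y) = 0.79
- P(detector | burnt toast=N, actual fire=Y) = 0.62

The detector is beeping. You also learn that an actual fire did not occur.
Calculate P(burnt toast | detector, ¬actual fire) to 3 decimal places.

P(detector | ¬actual fire) = 0.05×0.76 + 0.53×0.24 = 0.038000 + 0.127200 = 0.165200
Of this, 0.127200 comes from 0.53×0.24 (the burnt toast=true cases).
Hence the posterior is 0.127200/0.165200 ≈ 0.770.

P(burnt toast | detector, ¬actual fire) ≈ 0.770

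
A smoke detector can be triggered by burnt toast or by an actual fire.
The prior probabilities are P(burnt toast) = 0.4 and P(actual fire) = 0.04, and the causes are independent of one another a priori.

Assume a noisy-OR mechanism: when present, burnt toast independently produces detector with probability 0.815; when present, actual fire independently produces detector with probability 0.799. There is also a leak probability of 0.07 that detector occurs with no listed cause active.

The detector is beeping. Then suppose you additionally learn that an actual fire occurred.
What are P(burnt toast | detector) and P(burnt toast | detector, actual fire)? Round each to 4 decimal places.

P(burnt toast | detector) ≈ 0.8478; P(burnt toast | detector, actual fire) ≈ 0.4418

Under noisy-OR, P(detector | causes) = 1 − (1−0.07)·∏(1−qᵢ) over the active causes.
P(detector) = 0.07·0.6·0.96 + 0.81307·0.6·0.04 + 0.82795·0.4·0.96 + 0.965418·0.4·0.04 = 0.040320 + 0.019514 + 0.317933 + 0.015447 = 0.393214
The burnt toast-present share is 0.317933 + 0.015447 = 0.333380.
Hence the posterior is 0.333380/0.393214 ≈ 0.8478.

Now condition on the additional information:
P(detector | actual fire) = 0.81307*0.6 + 0.965418*0.4 = 0.487842 + 0.386167 = 0.874009
Restricting to configurations with burnt toast present: 0.965418*0.4 = 0.386167.
Hence the posterior is 0.386167/0.874009 ≈ 0.4418.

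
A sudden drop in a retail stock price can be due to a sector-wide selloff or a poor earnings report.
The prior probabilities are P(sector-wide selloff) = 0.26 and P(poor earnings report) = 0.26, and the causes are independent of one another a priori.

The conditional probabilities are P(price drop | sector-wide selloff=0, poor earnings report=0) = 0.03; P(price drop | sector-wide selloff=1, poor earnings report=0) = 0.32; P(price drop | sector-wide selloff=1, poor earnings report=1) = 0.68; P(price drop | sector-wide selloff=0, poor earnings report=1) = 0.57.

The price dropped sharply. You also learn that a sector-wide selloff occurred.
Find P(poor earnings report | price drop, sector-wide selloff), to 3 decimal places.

P(price drop | sector-wide selloff) = 0.32×0.74 + 0.68×0.26 = 0.236800 + 0.176800 = 0.413600
Of this, 0.176800 comes from 0.68×0.26 (the poor earnings report=true cases).
P(poor earnings report | price drop, sector-wide selloff) = 0.176800 / 0.413600 ≈ 0.427

P(poor earnings report | price drop, sector-wide selloff) ≈ 0.427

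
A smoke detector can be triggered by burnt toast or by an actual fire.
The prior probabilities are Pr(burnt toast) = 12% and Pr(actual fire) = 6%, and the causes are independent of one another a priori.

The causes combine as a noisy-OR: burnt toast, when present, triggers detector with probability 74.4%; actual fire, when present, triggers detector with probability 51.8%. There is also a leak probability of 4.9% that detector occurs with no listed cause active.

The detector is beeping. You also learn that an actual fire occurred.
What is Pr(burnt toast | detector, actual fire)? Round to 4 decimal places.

Pr(burnt toast | detector, actual fire) ≈ 0.1818

Under noisy-OR, P(detector | causes) = 1 − (1−0.049)·∏(1−qᵢ) over the active causes.
Sum P(detector|·) weighted by the priors over both values of burnt toast:
  P(detector | actual fire) = 0.541618·0.88 + 0.882654·0.12
        = 0.476624 + 0.105918 = 0.582542
Keeping only the burnt toast-present terms gives 0.105918, so
  P(burnt toast | detector, actual fire) = 0.105918 / 0.582542 ≈ 0.1818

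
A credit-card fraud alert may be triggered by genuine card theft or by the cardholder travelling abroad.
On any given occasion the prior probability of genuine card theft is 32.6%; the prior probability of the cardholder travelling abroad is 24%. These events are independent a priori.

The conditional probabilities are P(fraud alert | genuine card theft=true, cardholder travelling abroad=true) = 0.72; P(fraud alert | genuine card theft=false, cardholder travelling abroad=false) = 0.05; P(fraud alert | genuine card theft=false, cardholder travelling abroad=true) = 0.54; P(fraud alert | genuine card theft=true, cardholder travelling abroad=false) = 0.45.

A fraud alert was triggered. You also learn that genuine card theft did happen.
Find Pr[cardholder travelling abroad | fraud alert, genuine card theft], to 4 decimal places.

For the numerator, keep only cardholder travelling abroad=true terms: 0.72×0.24 = 0.172800
Denominator P(fraud alert | genuine card theft): 0.45×0.76 + 0.72×0.24 = 0.514800
Posterior = 0.172800 / 0.514800 ≈ 0.3357

Pr[cardholder travelling abroad | fraud alert, genuine card theft] ≈ 0.3357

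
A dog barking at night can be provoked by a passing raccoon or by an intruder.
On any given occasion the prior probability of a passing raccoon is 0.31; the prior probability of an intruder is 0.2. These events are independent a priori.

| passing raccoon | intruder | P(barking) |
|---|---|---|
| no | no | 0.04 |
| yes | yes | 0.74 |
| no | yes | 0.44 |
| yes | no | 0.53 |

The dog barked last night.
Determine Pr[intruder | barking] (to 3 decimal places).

Pr[intruder | barking] ≈ 0.410

Sum P(barking|·) weighted by the priors over the 4 (passing raccoon, intruder) configurations:
  P(barking) = 0.04·0.69·0.8 + 0.44·0.69·0.2 + 0.53·0.31·0.8 + 0.74·0.31·0.2
        = 0.022080 + 0.060720 + 0.131440 + 0.045880 = 0.260120
Keeping only the intruder-present terms gives 0.106600, so
  P(intruder | barking) = 0.106600 / 0.260120 ≈ 0.410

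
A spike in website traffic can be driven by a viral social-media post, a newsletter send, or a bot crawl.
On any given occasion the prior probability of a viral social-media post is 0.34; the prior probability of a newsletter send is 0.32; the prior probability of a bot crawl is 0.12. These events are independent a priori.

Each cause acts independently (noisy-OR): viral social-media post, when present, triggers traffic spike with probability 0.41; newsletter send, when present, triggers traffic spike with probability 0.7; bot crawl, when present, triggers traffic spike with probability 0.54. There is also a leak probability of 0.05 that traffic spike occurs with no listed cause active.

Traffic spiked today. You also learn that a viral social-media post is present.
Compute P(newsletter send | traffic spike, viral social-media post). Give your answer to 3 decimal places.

P(newsletter send | traffic spike, viral social-media post) ≈ 0.455

Under noisy-OR, P(traffic spike | causes) = 1 − (1−0.05)·∏(1−qᵢ) over the active causes.
P(traffic spike | viral social-media post) = 0.4395*0.68*0.88 + 0.74217*0.68*0.12 + 0.83185*0.32*0.88 + 0.922651*0.32*0.12 = 0.262997 + 0.060561 + 0.234249 + 0.035430 = 0.593237
Restricting to configurations with newsletter send present: 0.234249 + 0.035430 = 0.269679.
So P(newsletter send | traffic spike, viral social-media post) = 0.269679/0.593237 ≈ 0.455.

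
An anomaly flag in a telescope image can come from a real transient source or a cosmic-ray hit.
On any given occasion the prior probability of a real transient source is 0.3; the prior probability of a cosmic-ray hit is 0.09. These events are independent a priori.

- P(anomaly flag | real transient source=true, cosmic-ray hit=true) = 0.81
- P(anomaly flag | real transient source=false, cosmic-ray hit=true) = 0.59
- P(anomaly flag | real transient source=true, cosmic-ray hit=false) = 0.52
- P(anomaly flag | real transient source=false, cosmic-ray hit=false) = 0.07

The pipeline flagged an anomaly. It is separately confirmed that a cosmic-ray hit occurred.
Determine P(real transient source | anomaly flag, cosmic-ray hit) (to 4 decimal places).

P(real transient source | anomaly flag, cosmic-ray hit) ≈ 0.3704

By total probability over both values of real transient source:
  P(anomaly flag | cosmic-ray hit) = 0.59*0.7 + 0.81*0.3
        = 0.413000 + 0.243000 = 0.656000
The terms with real transient source present sum to 0.243000, so
  P(real transient source | anomaly flag, cosmic-ray hit) = 0.243000 / 0.656000 ≈ 0.3704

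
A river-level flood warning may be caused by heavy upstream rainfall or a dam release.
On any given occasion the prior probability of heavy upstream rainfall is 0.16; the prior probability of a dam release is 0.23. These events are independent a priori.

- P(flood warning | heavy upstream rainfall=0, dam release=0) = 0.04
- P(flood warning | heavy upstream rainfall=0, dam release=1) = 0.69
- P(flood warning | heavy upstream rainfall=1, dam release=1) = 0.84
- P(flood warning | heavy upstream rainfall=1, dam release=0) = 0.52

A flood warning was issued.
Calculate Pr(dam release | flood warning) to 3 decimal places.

Enumerate the 4 (heavy upstream rainfall, dam release) configurations and weight by the priors:
  P(flood warning) = 0.04·0.84·0.77 + 0.69·0.84·0.23 + 0.52·0.16·0.77 + 0.84·0.16·0.23
        = 0.025872 + 0.133308 + 0.064064 + 0.030912 = 0.254156
Keeping only the dam release-present terms gives 0.164220, so
  P(dam release | flood warning) = 0.164220 / 0.254156 ≈ 0.646

Pr(dam release | flood warning) ≈ 0.646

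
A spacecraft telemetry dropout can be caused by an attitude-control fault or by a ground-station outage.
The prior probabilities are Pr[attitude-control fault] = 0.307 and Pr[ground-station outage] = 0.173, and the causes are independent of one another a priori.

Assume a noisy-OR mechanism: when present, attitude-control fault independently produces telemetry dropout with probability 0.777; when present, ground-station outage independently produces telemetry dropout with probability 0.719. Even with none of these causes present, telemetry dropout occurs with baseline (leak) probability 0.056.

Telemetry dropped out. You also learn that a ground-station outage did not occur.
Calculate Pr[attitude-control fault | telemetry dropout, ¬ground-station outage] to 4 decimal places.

Pr[attitude-control fault | telemetry dropout, ¬ground-station outage] ≈ 0.8620

Under noisy-OR, P(telemetry dropout | causes) = 1 − (1−0.056)·∏(1−qᵢ) over the active causes.
Enumerate both values of attitude-control fault and weight by the priors:
  P(telemetry dropout | ¬ground-station outage) = 0.056×0.693 + 0.789488×0.307
        = 0.038808 + 0.242373 = 0.281181
The terms with attitude-control fault present sum to 0.242373, so
  P(attitude-control fault | telemetry dropout, ¬ground-station outage) = 0.242373 / 0.281181 ≈ 0.8620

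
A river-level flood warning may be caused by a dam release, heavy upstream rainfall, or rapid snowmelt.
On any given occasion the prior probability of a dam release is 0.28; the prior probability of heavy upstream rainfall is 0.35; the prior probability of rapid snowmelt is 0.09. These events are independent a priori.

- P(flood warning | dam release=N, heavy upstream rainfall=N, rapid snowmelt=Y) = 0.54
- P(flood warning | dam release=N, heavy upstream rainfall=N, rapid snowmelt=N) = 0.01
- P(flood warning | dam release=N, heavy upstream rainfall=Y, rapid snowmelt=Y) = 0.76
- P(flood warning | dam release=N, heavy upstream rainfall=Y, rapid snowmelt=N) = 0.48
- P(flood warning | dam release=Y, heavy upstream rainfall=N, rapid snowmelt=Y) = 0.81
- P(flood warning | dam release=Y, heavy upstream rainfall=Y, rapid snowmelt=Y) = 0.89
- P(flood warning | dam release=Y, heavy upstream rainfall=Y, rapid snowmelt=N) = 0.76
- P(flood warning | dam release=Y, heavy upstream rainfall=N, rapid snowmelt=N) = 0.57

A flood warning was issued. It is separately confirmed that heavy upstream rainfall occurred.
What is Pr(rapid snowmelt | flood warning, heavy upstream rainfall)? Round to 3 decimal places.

Pr(rapid snowmelt | flood warning, heavy upstream rainfall) ≈ 0.124

P(flood warning | heavy upstream rainfall) = 0.48×0.72×0.91 + 0.76×0.72×0.09 + 0.76×0.28×0.91 + 0.89×0.28×0.09 = 0.314496 + 0.049248 + 0.193648 + 0.022428 = 0.579820
Of this, 0.071676 comes from 0.049248 + 0.022428 (the rapid snowmelt=true cases).
Hence the posterior is 0.071676/0.579820 ≈ 0.124.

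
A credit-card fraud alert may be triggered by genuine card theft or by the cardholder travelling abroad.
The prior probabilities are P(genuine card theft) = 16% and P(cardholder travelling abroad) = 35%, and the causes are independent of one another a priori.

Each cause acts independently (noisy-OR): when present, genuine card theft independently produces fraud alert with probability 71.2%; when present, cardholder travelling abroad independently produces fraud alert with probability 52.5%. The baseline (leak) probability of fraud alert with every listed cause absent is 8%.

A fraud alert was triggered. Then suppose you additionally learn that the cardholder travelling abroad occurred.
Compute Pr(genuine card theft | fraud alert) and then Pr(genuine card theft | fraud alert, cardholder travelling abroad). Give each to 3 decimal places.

Pr(genuine card theft | fraud alert) ≈ 0.375; Pr(genuine card theft | fraud alert, cardholder travelling abroad) ≈ 0.228

Under noisy-OR, P(fraud alert | causes) = 1 − (1−0.08)·∏(1−qᵢ) over the active causes.
P(fraud alert) = 0.08*0.84*0.65 + 0.563*0.84*0.35 + 0.73504*0.16*0.65 + 0.874144*0.16*0.35 = 0.043680 + 0.165522 + 0.076444 + 0.048952 = 0.334598
Restricting to configurations with genuine card theft present: 0.076444 + 0.048952 = 0.125396.
Hence the posterior is 0.125396/0.334598 ≈ 0.375.

With the extra evidence:
P(fraud alert | cardholder travelling abroad) = 0.563·0.84 + 0.874144·0.16 = 0.472920 + 0.139863 = 0.612783
The genuine card theft-present share is 0.874144·0.16 = 0.139863.
Hence the posterior is 0.139863/0.612783 ≈ 0.228.
— cardholder travelling abroad explains away the evidence for genuine card theft.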